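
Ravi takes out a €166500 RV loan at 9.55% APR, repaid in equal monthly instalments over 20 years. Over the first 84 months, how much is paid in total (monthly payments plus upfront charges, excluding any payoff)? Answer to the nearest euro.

€130,825

At 9.55% the monthly rate is 0.0079583, so the payment is 166,500 × 0.0079583 / (1 − 1.0079583^−240) = €1,557.44.
Total outlay = 84 × €1,557.44 = €130,824.96.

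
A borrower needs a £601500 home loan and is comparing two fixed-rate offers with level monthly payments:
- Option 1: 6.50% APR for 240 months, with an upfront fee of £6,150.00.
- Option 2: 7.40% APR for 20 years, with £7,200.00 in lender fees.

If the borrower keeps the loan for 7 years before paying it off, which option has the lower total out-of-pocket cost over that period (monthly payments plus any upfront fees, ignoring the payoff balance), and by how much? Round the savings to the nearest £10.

Option 1: at 6.50% the monthly rate is 0.0054167, so the payment is 601,500 × 0.0054167 / (1 − 1.0054167^−240) = £4,484.62.
Option 2: monthly rate = 7.4%/12 = 0.0061667; payment = 601,500 × 0.0061667 / (1 − (1+0.0061667)^−240) = £4,808.93.
Over 84 months: Option 1 costs 84 × £4,484.62 + £6,150.00 = £382,858.08; Option 2 costs 84 × £4,808.93 + £7,200.00 = £411,150.12.
Option 1 is cheaper by £411,150.12 − £382,858.08 = £28,292.04.

Option 1 by £28,290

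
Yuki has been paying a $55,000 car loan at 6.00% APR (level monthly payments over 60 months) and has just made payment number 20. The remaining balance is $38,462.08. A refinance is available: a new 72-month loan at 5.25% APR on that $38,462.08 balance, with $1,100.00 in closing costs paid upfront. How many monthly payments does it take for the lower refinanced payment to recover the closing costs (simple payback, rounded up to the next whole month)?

Current payment = 55,000 × 6%/12 / (1 − (1+0.0050000)^−60) = $1,063.30.
Refinanced payment = 38,462.08 × 0.0043750 / (1 − (1+0.0043750)^−72) = $623.90.
Monthly savings = $1,063.30 − $623.90 = $439.40.
Break-even = $1,100.00 / $439.40 = 2.50 → 3 months.

3 months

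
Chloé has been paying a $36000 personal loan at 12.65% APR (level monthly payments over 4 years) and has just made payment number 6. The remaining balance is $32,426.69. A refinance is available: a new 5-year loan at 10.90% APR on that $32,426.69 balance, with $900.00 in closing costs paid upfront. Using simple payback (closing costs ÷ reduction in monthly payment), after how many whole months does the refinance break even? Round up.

4 months

Current payment = 36,000 × 12.65%/12 / (1 − (1+0.0105417)^−48) = $959.55.
Refinanced payment = 32,426.69 × 0.0090833 / (1 − (1+0.0090833)^−60) = $703.42.
Monthly savings = $959.55 − $703.42 = $256.13.
Break-even = $900.00 / $256.13 = 3.51 → 4 months.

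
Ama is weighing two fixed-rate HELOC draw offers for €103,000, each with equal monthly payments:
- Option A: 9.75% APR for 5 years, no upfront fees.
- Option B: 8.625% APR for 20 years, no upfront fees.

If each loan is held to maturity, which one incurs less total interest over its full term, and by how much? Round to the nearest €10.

Option A: monthly rate = 9.75%/12 = 0.0081250; payment = 103,000 × 0.0081250 / (1 − (1+0.0081250)^−60) = €2,175.80.
Total interest on Option A = 60 × €2,175.80 − €103,000 = €27,548.00.
Option B: at 8.625% the monthly rate is 0.0071875, so the payment is 103,000 × 0.0071875 / (1 − 1.0071875^−240) = €902.02.
Total interest on Option B = 240 × €902.02 − €103,000 = €113,484.80.
Option A is lower by €85,936.80.

Option A by €85,940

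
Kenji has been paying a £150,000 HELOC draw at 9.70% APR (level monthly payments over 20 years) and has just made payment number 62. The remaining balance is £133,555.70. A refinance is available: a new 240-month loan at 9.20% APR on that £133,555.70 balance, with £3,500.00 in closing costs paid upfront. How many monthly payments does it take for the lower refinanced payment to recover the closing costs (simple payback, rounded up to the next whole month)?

18 months

Current payment = 150,000 × 9.7%/12 / (1 − (1+0.0080833)^−240) = £1,417.85.
Refinanced payment = 133,555.70 × 0.0076667 / (1 − (1+0.0076667)^−240) = £1,218.87.
Monthly savings = £1,417.85 − £1,218.87 = £198.98.
Break-even = £3,500.00 / £198.98 = 17.59 → 18 months.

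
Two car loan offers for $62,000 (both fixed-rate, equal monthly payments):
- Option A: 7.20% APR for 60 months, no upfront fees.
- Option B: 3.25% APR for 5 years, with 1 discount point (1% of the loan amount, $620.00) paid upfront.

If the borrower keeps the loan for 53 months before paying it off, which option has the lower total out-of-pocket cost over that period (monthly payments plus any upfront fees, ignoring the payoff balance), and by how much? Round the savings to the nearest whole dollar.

Option B by $5,346

Option A: monthly rate = 7.2%/12 = 0.0060000; payment = 62,000 × 0.0060000 / (1 − (1+0.0060000)^−60) = $1,233.53.
Option B: at 3.25% the monthly rate is 0.0027083, so the payment is 62,000 × 0.0027083 / (1 − 1.0027083^−60) = $1,120.96.
Over 53 months: Option A costs 53 × $1,233.53 = $65,377.09; Option B costs 53 × $1,120.96 + $620.00 = $60,030.88.
Option B is cheaper by $65,377.09 − $60,030.88 = $5,346.21.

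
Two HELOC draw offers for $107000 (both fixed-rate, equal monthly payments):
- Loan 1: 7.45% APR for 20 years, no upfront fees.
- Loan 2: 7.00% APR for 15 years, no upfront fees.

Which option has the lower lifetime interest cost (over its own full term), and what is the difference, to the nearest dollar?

Loan 1: monthly rate = 7.45%/12 = 0.0062083; payment = 107,000 × 0.0062083 / (1 − (1+0.0062083)^−240) = $858.72.
Total interest on Loan 1 = 240 × $858.72 − $107,000 = $99,092.80.
Loan 2: monthly rate = 7%/12 = 0.0058333; payment = 107,000 × 0.0058333 / (1 − (1+0.0058333)^−180) = $961.75.
Total interest on Loan 2 = 180 × $961.75 − $107,000 = $66,115.00.
Loan 2 is lower by $32,977.80.

Loan 2 by $32,978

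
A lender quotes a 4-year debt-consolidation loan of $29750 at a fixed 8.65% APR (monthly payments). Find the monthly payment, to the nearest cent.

Monthly rate = 8.65%/12 = 0.0072083; payment = 29,750 × 0.0072083 / (1 − (1+0.0072083)^−48) = $735.40.

$735.40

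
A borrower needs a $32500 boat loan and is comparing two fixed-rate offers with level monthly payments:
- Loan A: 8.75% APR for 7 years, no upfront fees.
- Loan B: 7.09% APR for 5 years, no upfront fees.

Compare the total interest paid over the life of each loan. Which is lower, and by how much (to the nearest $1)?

Loan A: monthly rate = 8.75%/12 = 0.0072917; payment = 32,500 × 0.0072917 / (1 − (1+0.0072917)^−84) = $518.78.
Total interest on Loan A = 84 × $518.78 − $32,500 = $11,077.52.
Loan B: at 7.09% the monthly rate is 0.0059083, so the payment is 32,500 × 0.0059083 / (1 − 1.0059083^−60) = $644.92.
Total interest on Loan B = 60 × $644.92 − $32,500 = $6,195.20.
Loan B is lower by $4,882.32.

Loan B by $4,882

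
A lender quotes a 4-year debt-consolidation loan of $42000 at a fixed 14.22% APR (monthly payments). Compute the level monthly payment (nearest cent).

Monthly rate = 14.22%/12 = 0.0118500; payment = 42,000 × 0.0118500 / (1 − (1+0.0118500)^−48) = $1,152.35.

$1,152.35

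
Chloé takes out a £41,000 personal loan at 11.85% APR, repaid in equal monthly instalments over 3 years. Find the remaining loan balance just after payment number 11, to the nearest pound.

£29,972

With monthly rate i = 11.85%/12 = 0.0098750, the balance after k of n payments is P · [(1+i)^n − (1+i)^k] / [(1+i)^n − 1].
(1+0.0098750)^36 = 1.42440786 and (1+0.0098750)^11 = 1.11415043, so the balance is 41,000 × (1.42440786 − 1.11415043) / (1.42440786 − 1) = £29,972.48.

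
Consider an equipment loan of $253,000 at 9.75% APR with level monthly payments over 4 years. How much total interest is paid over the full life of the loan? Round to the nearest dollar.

$53,547

Monthly rate = 9.75%/12 = 0.0081250; payment = 253,000 × 0.0081250 / (1 − (1+0.0081250)^−48) = $6,386.40.
Total paid = 48 × $6,386.40 = $306,547.20; interest = $306,547.20 − $253,000 = $53,547.20.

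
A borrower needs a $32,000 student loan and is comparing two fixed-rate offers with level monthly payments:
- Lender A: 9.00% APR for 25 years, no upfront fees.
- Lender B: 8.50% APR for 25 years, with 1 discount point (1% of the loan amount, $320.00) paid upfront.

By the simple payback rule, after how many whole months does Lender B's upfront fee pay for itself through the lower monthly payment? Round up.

Lender A: monthly rate = 9%/12 = 0.0075000; payment = 32,000 × 0.0075000 / (1 − (1+0.0075000)^−300) = $268.54.
Lender B: at 8.50% the monthly rate is 0.0070833, so the payment is 32,000 × 0.0070833 / (1 − 1.0070833^−300) = $257.67.
Monthly savings = $268.54 − $257.67 = $10.87.
Break-even = $320.00 / $10.87 = 29.44 → 30 months.

30 months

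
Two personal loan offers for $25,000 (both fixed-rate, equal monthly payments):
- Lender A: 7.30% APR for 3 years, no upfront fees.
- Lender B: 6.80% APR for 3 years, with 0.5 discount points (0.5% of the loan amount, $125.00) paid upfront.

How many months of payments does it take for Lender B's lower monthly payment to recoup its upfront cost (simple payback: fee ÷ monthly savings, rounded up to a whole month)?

Lender A: at 7.30% the monthly rate is 0.0060833, so the payment is 25,000 × 0.0060833 / (1 − 1.0060833^−36) = $775.36.
Lender B: at 6.80% the monthly rate is 0.0056667, so the payment is 25,000 × 0.0056667 / (1 − 1.0056667^−36) = $769.64.
Monthly savings = $775.36 − $769.64 = $5.72.
Break-even = $125.00 / $5.72 = 21.85 → 22 months.

22 months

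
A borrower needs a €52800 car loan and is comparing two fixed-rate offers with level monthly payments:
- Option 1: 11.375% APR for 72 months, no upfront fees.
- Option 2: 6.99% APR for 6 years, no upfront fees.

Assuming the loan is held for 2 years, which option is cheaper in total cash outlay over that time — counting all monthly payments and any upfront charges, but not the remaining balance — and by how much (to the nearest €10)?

Option 2 by €2,770

Option 1: at 11.375% the monthly rate is 0.0094792, so the payment is 52,800 × 0.0094792 / (1 − 1.0094792^−72) = €1,015.17.
Option 2: at 6.99% the monthly rate is 0.0058250, so the payment is 52,800 × 0.0058250 / (1 − 1.0058250^−72) = €899.93.
Over 24 months: Option 1 costs 24 × €1,015.17 = €24,364.08; Option 2 costs 24 × €899.93 = €21,598.32.
Option 2 is cheaper by €24,364.08 − €21,598.32 = €2,765.76.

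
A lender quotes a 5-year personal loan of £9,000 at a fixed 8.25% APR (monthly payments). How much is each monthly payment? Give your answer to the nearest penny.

£183.57

Monthly rate = 8.25%/12 = 0.0068750; payment = 9,000 × 0.0068750 / (1 − (1+0.0068750)^−60) = £183.57.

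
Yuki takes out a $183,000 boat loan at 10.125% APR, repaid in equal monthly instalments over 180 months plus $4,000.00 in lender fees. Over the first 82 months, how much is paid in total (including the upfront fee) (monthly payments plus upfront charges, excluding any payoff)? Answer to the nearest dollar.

At 10.125% the monthly rate is 0.0084375, so the payment is 183,000 × 0.0084375 / (1 − 1.0084375^−180) = $1,980.55.
Total outlay = 82 × $1,980.55 + $4,000.00 = $166,405.10.

$166,405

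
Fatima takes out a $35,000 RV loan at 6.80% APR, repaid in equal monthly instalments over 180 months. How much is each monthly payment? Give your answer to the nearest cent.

At 6.80% the monthly rate is 0.0056667, so the payment is 35,000 × 0.0056667 / (1 − 1.0056667^−180) = $310.69.

$310.69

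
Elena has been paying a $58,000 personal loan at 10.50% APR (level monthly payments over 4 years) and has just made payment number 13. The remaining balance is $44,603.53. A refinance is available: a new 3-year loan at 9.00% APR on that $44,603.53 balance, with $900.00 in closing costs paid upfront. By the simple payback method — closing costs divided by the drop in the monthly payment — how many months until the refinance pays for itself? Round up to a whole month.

14 months

Current payment = 58,000 × 10.5%/12 / (1 − (1+0.0087500)^−48) = $1,485.00.
Refinanced payment = 44,603.53 × 0.0075000 / (1 − (1+0.0075000)^−36) = $1,418.38.
Monthly savings = $1,485.00 − $1,418.38 = $66.62.
Break-even = $900.00 / $66.62 = 13.51 → 14 months.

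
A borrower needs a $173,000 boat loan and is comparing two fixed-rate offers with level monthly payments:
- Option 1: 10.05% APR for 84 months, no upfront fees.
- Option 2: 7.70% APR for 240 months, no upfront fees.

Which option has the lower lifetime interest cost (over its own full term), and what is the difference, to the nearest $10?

Option 1: monthly rate = 10.05%/12 = 0.0083750; payment = 173,000 × 0.0083750 / (1 − (1+0.0083750)^−84) = $2,876.48.
Total interest on Option 1 = 84 × $2,876.48 − $173,000 = $68,624.32.
Option 2: at 7.70% the monthly rate is 0.0064167, so the payment is 173,000 × 0.0064167 / (1 − 1.0064167^−240) = $1,414.91.
Total interest on Option 2 = 240 × $1,414.91 − $173,000 = $166,578.40.
Option 1 is lower by $97,954.08.

Option 1 by $97,950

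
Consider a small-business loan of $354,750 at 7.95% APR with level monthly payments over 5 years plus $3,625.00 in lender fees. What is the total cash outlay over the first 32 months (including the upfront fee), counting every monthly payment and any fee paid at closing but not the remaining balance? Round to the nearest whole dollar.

At 7.95% the monthly rate is 0.0066250, so the payment is 354,750 × 0.0066250 / (1 − 1.0066250^−60) = $7,184.56.
Total outlay = 32 × $7,184.56 + $3,625.00 = $233,530.92.

$233,531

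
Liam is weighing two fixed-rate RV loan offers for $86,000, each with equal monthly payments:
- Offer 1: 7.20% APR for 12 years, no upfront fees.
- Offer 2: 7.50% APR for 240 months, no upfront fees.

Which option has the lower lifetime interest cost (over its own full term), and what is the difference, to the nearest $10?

Offer 1: monthly rate = 7.2%/12 = 0.0060000; payment = 86,000 × 0.0060000 / (1 − (1+0.0060000)^−144) = $893.60.
Total interest on Offer 1 = 144 × $893.60 − $86,000 = $42,678.40.
Offer 2: at 7.50% the monthly rate is 0.0062500, so the payment is 86,000 × 0.0062500 / (1 − 1.0062500^−240) = $692.81.
Total interest on Offer 2 = 240 × $692.81 − $86,000 = $80,274.40.
Offer 1 is lower by $37,596.00.

Offer 1 by $37,600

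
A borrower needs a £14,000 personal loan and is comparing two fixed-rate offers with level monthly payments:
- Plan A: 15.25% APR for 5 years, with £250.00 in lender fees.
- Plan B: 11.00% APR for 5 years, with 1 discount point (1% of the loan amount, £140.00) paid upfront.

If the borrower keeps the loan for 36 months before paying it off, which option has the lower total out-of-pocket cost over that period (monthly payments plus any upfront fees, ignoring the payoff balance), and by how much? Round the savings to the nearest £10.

Plan B by £1,210

Plan A: at 15.25% the monthly rate is 0.0127083, so the payment is 14,000 × 0.0127083 / (1 − 1.0127083^−60) = £334.90.
Plan B: at 11.00% the monthly rate is 0.0091667, so the payment is 14,000 × 0.0091667 / (1 − 1.0091667^−60) = £304.39.
Over 36 months: Plan A costs 36 × £334.90 + £250.00 = £12,306.40; Plan B costs 36 × £304.39 + £140.00 = £11,098.04.
Plan B is cheaper by £12,306.40 − £11,098.04 = £1,208.36.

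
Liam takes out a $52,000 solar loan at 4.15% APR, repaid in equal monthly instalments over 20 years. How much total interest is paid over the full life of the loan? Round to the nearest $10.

Monthly rate = 4.15%/12 = 0.0034583; payment = 52,000 × 0.0034583 / (1 − (1+0.0034583)^−240) = $319.23.
Total paid = 240 × $319.23 = $76,615.20; interest = $76,615.20 − $52,000 = $24,615.20.

$24,620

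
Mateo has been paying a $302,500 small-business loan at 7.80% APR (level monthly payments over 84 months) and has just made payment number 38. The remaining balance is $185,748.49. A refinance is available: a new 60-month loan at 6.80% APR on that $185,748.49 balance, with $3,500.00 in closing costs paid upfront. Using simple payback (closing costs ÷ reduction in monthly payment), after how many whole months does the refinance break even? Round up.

4 months

Current payment = 302,500 × 7.8%/12 / (1 − (1+0.0065000)^−84) = $4,684.74.
Refinanced payment = 185,748.49 × 0.0056667 / (1 − (1+0.0056667)^−60) = $3,660.54.
Monthly savings = $4,684.74 − $3,660.54 = $1,024.20.
Break-even = $3,500.00 / $1,024.20 = 3.42 → 4 months.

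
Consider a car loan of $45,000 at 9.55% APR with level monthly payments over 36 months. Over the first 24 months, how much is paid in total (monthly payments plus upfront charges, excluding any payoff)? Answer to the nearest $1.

$34,621

At 9.55% the monthly rate is 0.0079583, so the payment is 45,000 × 0.0079583 / (1 − 1.0079583^−36) = $1,442.53.
Total outlay = 24 × $1,442.53 = $34,620.72.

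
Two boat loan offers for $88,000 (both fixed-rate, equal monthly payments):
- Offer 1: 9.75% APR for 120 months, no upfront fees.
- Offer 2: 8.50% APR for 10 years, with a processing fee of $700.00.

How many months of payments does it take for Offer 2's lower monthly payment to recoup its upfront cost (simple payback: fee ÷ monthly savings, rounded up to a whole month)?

Offer 1: monthly rate = 9.75%/12 = 0.0081250; payment = 88,000 × 0.0081250 / (1 − (1+0.0081250)^−120) = $1,150.78.
Offer 2: at 8.50% the monthly rate is 0.0070833, so the payment is 88,000 × 0.0070833 / (1 − 1.0070833^−120) = $1,091.07.
Monthly savings = $1,150.78 − $1,091.07 = $59.71.
Break-even = $700.00 / $59.71 = 11.72 → 12 months.

12 months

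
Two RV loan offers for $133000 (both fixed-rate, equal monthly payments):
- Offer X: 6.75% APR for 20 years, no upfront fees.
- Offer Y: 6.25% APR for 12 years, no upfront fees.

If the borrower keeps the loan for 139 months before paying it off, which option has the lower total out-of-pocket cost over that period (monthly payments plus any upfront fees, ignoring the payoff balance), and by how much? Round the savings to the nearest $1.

Offer X by $42,238

Offer X: at 6.75% the monthly rate is 0.0056250, so the payment is 133,000 × 0.0056250 / (1 − 1.0056250^−240) = $1,011.28.
Offer Y: monthly rate = 6.25%/12 = 0.0052083; payment = 133,000 × 0.0052083 / (1 − (1+0.0052083)^−144) = $1,315.15.
Over 139 months: Offer X costs 139 × $1,011.28 = $140,567.92; Offer Y costs 139 × $1,315.15 = $182,805.85.
Offer X is cheaper by $182,805.85 − $140,567.92 = $42,237.93.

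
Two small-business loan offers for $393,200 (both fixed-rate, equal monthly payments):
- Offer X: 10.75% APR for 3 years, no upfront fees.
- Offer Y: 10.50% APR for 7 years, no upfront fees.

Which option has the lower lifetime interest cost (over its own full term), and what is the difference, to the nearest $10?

Offer X by $95,140

Offer X: monthly rate = 10.75%/12 = 0.0089583; payment = 393,200 × 0.0089583 / (1 − (1+0.0089583)^−36) = $12,826.36.
Total interest on Offer X = 36 × $12,826.36 − $393,200 = $68,548.96.
Offer Y: monthly rate = 10.5%/12 = 0.0087500; payment = 393,200 × 0.0087500 / (1 − (1+0.0087500)^−84) = $6,629.62.
Total interest on Offer Y = 84 × $6,629.62 − $393,200 = $163,688.08.
Offer X is lower by $95,139.12.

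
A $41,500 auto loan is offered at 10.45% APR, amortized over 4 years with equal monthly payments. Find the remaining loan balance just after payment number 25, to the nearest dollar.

$22,039

With monthly rate i = 10.45%/12 = 0.0087083, the balance after k of n payments is P · [(1+i)^n − (1+i)^k] / [(1+i)^n − 1].
(1+0.0087083)^48 = 1.51617461 and (1+0.0087083)^25 = 1.24205326, so the balance is 41,500 × (1.51617461 − 1.24205326) / (1.51617461 − 1) = $22,039.12.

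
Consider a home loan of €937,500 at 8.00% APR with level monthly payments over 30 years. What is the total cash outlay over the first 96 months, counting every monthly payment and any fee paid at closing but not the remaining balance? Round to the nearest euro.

€660,388

Monthly rate = 8%/12 = 0.0066667; payment = 937,500 × 0.0066667 / (1 − (1+0.0066667)^−360) = €6,879.04.
Total outlay = 96 × €6,879.04 = €660,387.84.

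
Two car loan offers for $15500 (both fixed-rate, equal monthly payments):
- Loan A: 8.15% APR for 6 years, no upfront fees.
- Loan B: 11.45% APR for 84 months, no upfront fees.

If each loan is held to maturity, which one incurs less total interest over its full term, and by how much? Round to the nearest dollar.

Loan A by $2,954

Loan A: monthly rate = 8.15%/12 = 0.0067917; payment = 15,500 × 0.0067917 / (1 − (1+0.0067917)^−72) = $272.90.
Total interest on Loan A = 72 × $272.90 − $15,500 = $4,148.80.
Loan B: at 11.45% the monthly rate is 0.0095417, so the payment is 15,500 × 0.0095417 / (1 − 1.0095417^−84) = $269.08.
Total interest on Loan B = 84 × $269.08 − $15,500 = $7,102.72.
Loan A is lower by $2,953.92.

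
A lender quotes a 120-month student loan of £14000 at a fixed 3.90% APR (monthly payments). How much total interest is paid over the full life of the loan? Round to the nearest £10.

£2,930

At 3.90% the monthly rate is 0.0032500, so the payment is 14,000 × 0.0032500 / (1 − 1.0032500^−120) = £141.08.
Total paid = 120 × £141.08 = £16,929.60; interest = £16,929.60 − £14,000 = £2,929.60.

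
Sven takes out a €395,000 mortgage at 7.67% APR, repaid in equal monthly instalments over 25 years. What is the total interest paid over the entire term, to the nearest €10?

At 7.67% the monthly rate is 0.0063917, so the payment is 395,000 × 0.0063917 / (1 − 1.0063917^−300) = €2,962.83.
Total paid = 300 × €2,962.83 = €888,849.00; interest = €888,849.00 − €395,000 = €493,849.00.

€493,850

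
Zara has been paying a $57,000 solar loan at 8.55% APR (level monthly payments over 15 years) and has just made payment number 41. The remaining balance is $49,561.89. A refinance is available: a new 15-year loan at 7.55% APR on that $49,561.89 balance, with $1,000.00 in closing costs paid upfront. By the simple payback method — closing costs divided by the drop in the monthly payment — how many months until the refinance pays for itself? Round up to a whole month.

Current payment = 57,000 × 8.55%/12 / (1 − (1+0.0071250)^−180) = $562.97.
Refinanced payment = 49,561.89 × 0.0062917 / (1 − (1+0.0062917)^−180) = $460.85.
Monthly savings = $562.97 − $460.85 = $102.12.
Break-even = $1,000.00 / $102.12 = 9.79 → 10 months.

10 months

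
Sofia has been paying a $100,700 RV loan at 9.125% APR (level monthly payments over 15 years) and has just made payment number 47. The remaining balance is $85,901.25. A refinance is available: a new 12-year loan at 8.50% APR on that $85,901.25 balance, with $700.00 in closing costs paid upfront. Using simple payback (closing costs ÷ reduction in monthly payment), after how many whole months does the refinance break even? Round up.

Current payment = 100,700 × 9.125%/12 / (1 − (1+0.0076042)^−180) = $1,028.87.
Refinanced payment = 85,901.25 × 0.0070833 / (1 − (1+0.0070833)^−144) = $953.55.
Monthly savings = $1,028.87 − $953.55 = $75.32.
Break-even = $700.00 / $75.32 = 9.29 → 10 months.

10 months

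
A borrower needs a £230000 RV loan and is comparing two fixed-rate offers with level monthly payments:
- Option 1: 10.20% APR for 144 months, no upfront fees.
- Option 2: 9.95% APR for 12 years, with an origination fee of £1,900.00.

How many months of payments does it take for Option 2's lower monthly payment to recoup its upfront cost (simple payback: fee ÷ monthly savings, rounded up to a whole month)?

58 months

Option 1: at 10.20% the monthly rate is 0.0085000, so the payment is 230,000 × 0.0085000 / (1 − 1.0085000^−144) = £2,775.32.
Option 2: at 9.95% the monthly rate is 0.0082917, so the payment is 230,000 × 0.0082917 / (1 − 1.0082917^−144) = £2,742.04.
Monthly savings = £2,775.32 − £2,742.04 = £33.28.
Break-even = £1,900.00 / £33.28 = 57.09 → 58 months.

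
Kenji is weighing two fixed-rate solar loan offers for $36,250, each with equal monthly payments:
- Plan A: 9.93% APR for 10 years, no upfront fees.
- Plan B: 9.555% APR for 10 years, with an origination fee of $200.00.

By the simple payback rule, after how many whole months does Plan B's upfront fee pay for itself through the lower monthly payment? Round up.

Plan A: monthly rate = 9.93%/12 = 0.0082750; payment = 36,250 × 0.0082750 / (1 − (1+0.0082750)^−120) = $477.64.
Plan B: at 9.555% the monthly rate is 0.0079625, so the payment is 36,250 × 0.0079625 / (1 − 1.0079625^−120) = $470.16.
Monthly savings = $477.64 − $470.16 = $7.48.
Break-even = $200.00 / $7.48 = 26.74 → 27 months.

27 months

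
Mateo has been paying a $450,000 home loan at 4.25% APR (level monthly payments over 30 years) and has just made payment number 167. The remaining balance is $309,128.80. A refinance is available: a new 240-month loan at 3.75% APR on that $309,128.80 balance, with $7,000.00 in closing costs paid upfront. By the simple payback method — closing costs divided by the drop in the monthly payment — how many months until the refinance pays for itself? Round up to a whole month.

Current payment = 450,000 × 4.25%/12 / (1 − (1+0.0035417)^−360) = $2,213.73.
Refinanced payment = 309,128.80 × 0.0031250 / (1 − (1+0.0031250)^−240) = $1,832.79.
Monthly savings = $2,213.73 − $1,832.79 = $380.94.
Break-even = $7,000.00 / $380.94 = 18.38 → 19 months.

19 months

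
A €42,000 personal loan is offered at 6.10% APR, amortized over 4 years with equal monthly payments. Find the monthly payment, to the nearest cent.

Monthly rate = 6.1%/12 = 0.0050833; payment = 42,000 × 0.0050833 / (1 − (1+0.0050833)^−48) = €988.30.

€988.30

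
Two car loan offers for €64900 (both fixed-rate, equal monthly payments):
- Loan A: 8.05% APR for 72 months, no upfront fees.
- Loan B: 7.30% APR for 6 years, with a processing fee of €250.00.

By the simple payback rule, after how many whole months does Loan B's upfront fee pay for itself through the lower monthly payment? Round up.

Loan A: monthly rate = 8.05%/12 = 0.0067083; payment = 64,900 × 0.0067083 / (1 − (1+0.0067083)^−72) = €1,139.49.
Loan B: monthly rate = 7.3%/12 = 0.0060833; payment = 64,900 × 0.0060833 / (1 − (1+0.0060833)^−72) = €1,115.85.
Monthly savings = €1,139.49 − €1,115.85 = €23.64.
Break-even = €250.00 / €23.64 = 10.58 → 11 months.

11 months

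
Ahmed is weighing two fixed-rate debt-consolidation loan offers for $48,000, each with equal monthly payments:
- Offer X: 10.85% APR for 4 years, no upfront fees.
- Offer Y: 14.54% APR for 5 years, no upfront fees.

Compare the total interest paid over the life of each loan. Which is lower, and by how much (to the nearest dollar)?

Offer X: monthly rate = 10.85%/12 = 0.0090417; payment = 48,000 × 0.0090417 / (1 − (1+0.0090417)^−48) = $1,237.09.
Total interest on Offer X = 48 × $1,237.09 − $48,000 = $11,380.32.
Offer Y: at 14.54% the monthly rate is 0.0121167, so the payment is 48,000 × 0.0121167 / (1 − 1.0121167^−60) = $1,130.36.
Total interest on Offer Y = 60 × $1,130.36 − $48,000 = $19,821.60.
Offer X is lower by $8,441.28.

Offer X by $8,441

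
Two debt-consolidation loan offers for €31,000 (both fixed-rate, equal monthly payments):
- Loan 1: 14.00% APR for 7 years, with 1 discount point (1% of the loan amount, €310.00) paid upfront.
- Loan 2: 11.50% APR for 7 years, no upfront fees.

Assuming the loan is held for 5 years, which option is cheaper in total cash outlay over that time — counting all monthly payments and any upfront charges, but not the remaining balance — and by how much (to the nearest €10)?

Loan 2 by €2,830

Loan 1: at 14.00% the monthly rate is 0.0116667, so the payment is 31,000 × 0.0116667 / (1 − 1.0116667^−84) = €580.94.
Loan 2: monthly rate = 11.5%/12 = 0.0095833; payment = 31,000 × 0.0095833 / (1 − (1+0.0095833)^−84) = €538.98.
Over 60 months: Loan 1 costs 60 × €580.94 + €310.00 = €35,166.40; Loan 2 costs 60 × €538.98 = €32,338.80.
Loan 2 is cheaper by €35,166.40 − €32,338.80 = €2,827.60.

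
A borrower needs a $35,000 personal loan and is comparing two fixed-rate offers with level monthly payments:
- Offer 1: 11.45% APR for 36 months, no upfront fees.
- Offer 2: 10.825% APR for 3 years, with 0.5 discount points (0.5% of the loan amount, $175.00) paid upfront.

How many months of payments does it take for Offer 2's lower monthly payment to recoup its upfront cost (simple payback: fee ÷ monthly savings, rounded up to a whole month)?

17 months

Offer 1: monthly rate = 11.45%/12 = 0.0095417; payment = 35,000 × 0.0095417 / (1 − (1+0.0095417)^−36) = $1,153.33.
Offer 2: at 10.825% the monthly rate is 0.0090208, so the payment is 35,000 × 0.0090208 / (1 − 1.0090208^−36) = $1,142.96.
Monthly savings = $1,153.33 − $1,142.96 = $10.37.
Break-even = $175.00 / $10.37 = 16.88 → 17 months.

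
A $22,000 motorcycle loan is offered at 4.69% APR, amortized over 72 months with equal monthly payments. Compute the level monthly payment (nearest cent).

$351.15

At 4.69% the monthly rate is 0.0039083, so the payment is 22,000 × 0.0039083 / (1 − 1.0039083^−72) = $351.15.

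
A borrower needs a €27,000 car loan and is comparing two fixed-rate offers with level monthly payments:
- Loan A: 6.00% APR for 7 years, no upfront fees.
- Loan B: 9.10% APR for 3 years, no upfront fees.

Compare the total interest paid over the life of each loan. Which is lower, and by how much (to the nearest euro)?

Loan B by €2,178

Loan A: at 6.00% the monthly rate is 0.0050000, so the payment is 27,000 × 0.0050000 / (1 − 1.0050000^−84) = €394.43.
Total interest on Loan A = 84 × €394.43 − €27,000 = €6,132.12.
Loan B: at 9.10% the monthly rate is 0.0075833, so the payment is 27,000 × 0.0075833 / (1 − 1.0075833^−36) = €859.85.
Total interest on Loan B = 36 × €859.85 − €27,000 = €3,954.60.
Loan B is lower by €2,177.52.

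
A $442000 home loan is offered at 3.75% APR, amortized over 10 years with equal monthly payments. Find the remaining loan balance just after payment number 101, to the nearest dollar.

With monthly rate i = 3.75%/12 = 0.0031250, the balance after k of n payments is P · [(1+i)^n − (1+i)^k] / [(1+i)^n − 1].
(1+0.0031250)^120 = 1.45414090 and (1+0.0031250)^101 = 1.37044138, so the balance is 442,000 × (1.45414090 − 1.37044138) / (1.45414090 − 1) = $81,461.92.

$81,462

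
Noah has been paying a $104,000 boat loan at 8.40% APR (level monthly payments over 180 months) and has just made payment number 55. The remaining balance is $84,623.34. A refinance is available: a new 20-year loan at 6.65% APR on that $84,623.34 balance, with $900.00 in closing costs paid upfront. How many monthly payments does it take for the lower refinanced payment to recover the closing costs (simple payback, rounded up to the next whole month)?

Current payment = 104,000 × 8.4%/12 / (1 − (1+0.0070000)^−180) = $1,018.04.
Refinanced payment = 84,623.34 × 0.0055417 / (1 − (1+0.0055417)^−240) = $638.42.
Monthly savings = $1,018.04 − $638.42 = $379.62.
Break-even = $900.00 / $379.62 = 2.37 → 3 months.

3 months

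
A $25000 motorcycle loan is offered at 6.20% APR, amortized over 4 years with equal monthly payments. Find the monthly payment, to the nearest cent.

$589.42

Monthly rate = 6.2%/12 = 0.0051667; payment = 25,000 × 0.0051667 / (1 − (1+0.0051667)^−48) = $589.42.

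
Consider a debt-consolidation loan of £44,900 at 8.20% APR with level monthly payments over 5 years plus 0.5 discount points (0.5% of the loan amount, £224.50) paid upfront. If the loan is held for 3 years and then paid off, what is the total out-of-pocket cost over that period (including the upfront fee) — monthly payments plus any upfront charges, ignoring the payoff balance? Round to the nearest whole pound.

£33,154

Monthly rate = 8.2%/12 = 0.0068333; payment = 44,900 × 0.0068333 / (1 − (1+0.0068333)^−60) = £914.71.
Total outlay = 36 × £914.71 + £224.50 = £33,154.06.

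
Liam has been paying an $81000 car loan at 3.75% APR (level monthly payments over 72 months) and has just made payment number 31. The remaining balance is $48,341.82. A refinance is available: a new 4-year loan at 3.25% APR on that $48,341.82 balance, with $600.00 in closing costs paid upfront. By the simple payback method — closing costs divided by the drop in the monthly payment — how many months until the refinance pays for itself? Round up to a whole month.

4 months

Current payment = 81,000 × 3.75%/12 / (1 − (1+0.0031250)^−72) = $1,258.05.
Refinanced payment = 48,341.82 × 0.0027083 / (1 − (1+0.0027083)^−48) = $1,075.36.
Monthly savings = $1,258.05 − $1,075.36 = $182.69.
Break-even = $600.00 / $182.69 = 3.28 → 4 months.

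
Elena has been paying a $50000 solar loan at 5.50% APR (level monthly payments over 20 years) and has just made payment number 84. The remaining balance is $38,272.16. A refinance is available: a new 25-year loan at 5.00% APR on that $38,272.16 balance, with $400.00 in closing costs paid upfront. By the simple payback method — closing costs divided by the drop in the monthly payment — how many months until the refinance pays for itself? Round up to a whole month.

Current payment = 50,000 × 5.5%/12 / (1 − (1+0.0045833)^−240) = $343.94.
Refinanced payment = 38,272.16 × 0.0041667 / (1 − (1+0.0041667)^−300) = $223.74.
Monthly savings = $343.94 − $223.74 = $120.20.
Break-even = $400.00 / $120.20 = 3.33 → 4 months.

4 months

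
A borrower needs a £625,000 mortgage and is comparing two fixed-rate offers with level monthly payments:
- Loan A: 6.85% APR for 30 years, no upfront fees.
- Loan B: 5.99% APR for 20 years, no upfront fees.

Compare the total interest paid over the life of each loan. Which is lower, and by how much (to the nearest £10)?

Loan A: monthly rate = 6.85%/12 = 0.0057083; payment = 625,000 × 0.0057083 / (1 − (1+0.0057083)^−360) = £4,095.37.
Total interest on Loan A = 360 × £4,095.37 − £625,000 = £849,333.20.
Loan B: monthly rate = 5.99%/12 = 0.0049917; payment = 625,000 × 0.0049917 / (1 − (1+0.0049917)^−240) = £4,474.09.
Total interest on Loan B = 240 × £4,474.09 − £625,000 = £448,781.60.
Loan B is lower by £400,551.60.

Loan B by £400,550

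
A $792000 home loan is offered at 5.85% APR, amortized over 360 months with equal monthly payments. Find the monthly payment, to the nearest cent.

At 5.85% the monthly rate is 0.0048750, so the payment is 792,000 × 0.0048750 / (1 − 1.0048750^−360) = $4,672.33.

$4,672.33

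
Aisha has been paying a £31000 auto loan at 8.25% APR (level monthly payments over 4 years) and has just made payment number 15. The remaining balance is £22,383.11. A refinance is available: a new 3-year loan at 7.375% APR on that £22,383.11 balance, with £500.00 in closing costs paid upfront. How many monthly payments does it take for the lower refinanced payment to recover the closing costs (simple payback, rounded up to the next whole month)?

Current payment = 31,000 × 8.25%/12 / (1 − (1+0.0068750)^−48) = £760.44.
Refinanced payment = 22,383.11 × 0.0061458 / (1 − (1+0.0061458)^−36) = £694.97.
Monthly savings = £760.44 − £694.97 = £65.47.
Break-even = £500.00 / £65.47 = 7.64 → 8 months.

8 months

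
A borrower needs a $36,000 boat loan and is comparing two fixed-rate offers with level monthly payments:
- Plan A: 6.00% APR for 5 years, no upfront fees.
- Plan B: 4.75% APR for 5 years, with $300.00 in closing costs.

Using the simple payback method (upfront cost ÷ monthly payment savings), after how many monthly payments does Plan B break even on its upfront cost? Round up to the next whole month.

15 months

Plan A: monthly rate = 6%/12 = 0.0050000; payment = 36,000 × 0.0050000 / (1 − (1+0.0050000)^−60) = $695.98.
Plan B: at 4.75% the monthly rate is 0.0039583, so the payment is 36,000 × 0.0039583 / (1 − 1.0039583^−60) = $675.25.
Monthly savings = $695.98 − $675.25 = $20.73.
Break-even = $300.00 / $20.73 = 14.47 → 15 months.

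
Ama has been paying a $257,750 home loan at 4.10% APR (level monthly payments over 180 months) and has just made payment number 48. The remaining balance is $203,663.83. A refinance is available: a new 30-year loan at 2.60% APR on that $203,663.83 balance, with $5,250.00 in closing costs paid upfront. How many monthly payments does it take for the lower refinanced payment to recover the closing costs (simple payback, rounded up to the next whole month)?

5 months

Current payment = 257,750 × 4.1%/12 / (1 − (1+0.0034167)^−180) = $1,919.49.
Refinanced payment = 203,663.83 × 0.0021667 / (1 − (1+0.0021667)^−360) = $815.35.
Monthly savings = $1,919.49 − $815.35 = $1,104.14.
Break-even = $5,250.00 / $1,104.14 = 4.75 → 5 months.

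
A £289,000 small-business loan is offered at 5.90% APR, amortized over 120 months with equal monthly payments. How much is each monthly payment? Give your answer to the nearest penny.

At 5.90% the monthly rate is 0.0049167, so the payment is 289,000 × 0.0049167 / (1 − 1.0049167^−120) = £3,194.00.

£3,194.00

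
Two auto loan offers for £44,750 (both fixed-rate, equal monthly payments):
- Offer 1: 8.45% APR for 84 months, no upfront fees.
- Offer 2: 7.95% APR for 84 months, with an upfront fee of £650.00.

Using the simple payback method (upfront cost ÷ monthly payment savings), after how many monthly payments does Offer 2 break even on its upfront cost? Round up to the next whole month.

59 months

Offer 1: monthly rate = 8.45%/12 = 0.0070417; payment = 44,750 × 0.0070417 / (1 − (1+0.0070417)^−84) = £707.56.
Offer 2: monthly rate = 7.95%/12 = 0.0066250; payment = 44,750 × 0.0066250 / (1 − (1+0.0066250)^−84) = £696.37.
Monthly savings = £707.56 − £696.37 = £11.19.
Break-even = £650.00 / £11.19 = 58.09 → 59 months.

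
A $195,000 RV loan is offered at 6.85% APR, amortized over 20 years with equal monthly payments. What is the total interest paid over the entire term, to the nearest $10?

$163,640

At 6.85% the monthly rate is 0.0057083, so the payment is 195,000 × 0.0057083 / (1 − 1.0057083^−240) = $1,494.33.
Total paid = 240 × $1,494.33 = $358,639.20; interest = $358,639.20 − $195,000 = $163,639.20.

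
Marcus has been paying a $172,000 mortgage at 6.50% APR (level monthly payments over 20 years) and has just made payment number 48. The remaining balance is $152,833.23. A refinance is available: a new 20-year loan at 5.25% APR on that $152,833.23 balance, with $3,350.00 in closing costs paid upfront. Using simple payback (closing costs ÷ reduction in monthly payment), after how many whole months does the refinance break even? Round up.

Current payment = 172,000 × 6.5%/12 / (1 − (1+0.0054167)^−240) = $1,282.39.
Refinanced payment = 152,833.23 × 0.0043750 / (1 − (1+0.0043750)^−240) = $1,029.86.
Monthly savings = $1,282.39 − $1,029.86 = $252.53.
Break-even = $3,350.00 / $252.53 = 13.27 → 14 months.

14 months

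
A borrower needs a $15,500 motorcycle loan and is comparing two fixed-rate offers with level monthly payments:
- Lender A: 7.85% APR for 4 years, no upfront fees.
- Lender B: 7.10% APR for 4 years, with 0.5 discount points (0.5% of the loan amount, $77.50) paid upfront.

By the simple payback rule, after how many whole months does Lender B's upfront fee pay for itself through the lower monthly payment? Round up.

15 months

Lender A: monthly rate = 7.85%/12 = 0.0065417; payment = 15,500 × 0.0065417 / (1 − (1+0.0065417)^−48) = $377.31.
Lender B: monthly rate = 7.1%/12 = 0.0059167; payment = 15,500 × 0.0059167 / (1 − (1+0.0059167)^−48) = $371.89.
Monthly savings = $377.31 − $371.89 = $5.42.
Break-even = $77.50 / $5.42 = 14.30 → 15 months.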